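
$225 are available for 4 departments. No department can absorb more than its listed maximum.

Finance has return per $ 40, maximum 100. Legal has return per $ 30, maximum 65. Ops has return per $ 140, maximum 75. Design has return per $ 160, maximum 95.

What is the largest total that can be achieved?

27900

Highest return per $ first: Design 160 > Ops 140 > Finance 40 > Legal 30.
Design: +95 to 95 (cap) ; 130 left.
Give Ops 75 to hit its cap of 75 ; 55 left.
Only 55 left; Finance takes them to reach 55.
Total = 40×55 + 140×75 + 160×95 = 27900.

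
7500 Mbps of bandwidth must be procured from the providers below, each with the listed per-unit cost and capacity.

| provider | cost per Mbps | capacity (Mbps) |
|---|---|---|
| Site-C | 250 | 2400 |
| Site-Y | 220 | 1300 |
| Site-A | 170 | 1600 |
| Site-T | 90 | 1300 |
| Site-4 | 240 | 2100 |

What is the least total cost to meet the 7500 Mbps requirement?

1479000

Cheapest first:
Site-T at 90: take all 1300 Mbps → 6200 still needed.
Take 1600 from Site-A at 170 → need 4600 more.
Site-Y (220): use full 1300 → 3300 Mbps to go.
Take 2100 from Site-4 at 240 → need 1200 more.
Take 1200 from Site-C at 250 to finish.
Cost = 1300×90 + 1600×170 + 1300×220 + 2100×240 + 1200×250 = 1479000.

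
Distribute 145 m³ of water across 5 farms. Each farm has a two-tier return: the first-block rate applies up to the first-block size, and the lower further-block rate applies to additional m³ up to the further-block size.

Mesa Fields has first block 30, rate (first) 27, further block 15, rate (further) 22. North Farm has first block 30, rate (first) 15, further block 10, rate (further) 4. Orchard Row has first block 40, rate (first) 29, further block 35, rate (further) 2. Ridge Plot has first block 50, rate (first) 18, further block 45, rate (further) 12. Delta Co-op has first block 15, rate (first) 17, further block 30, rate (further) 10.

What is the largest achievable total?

3370

Treat each block as its own option and order by rate: Orchard Row/first 29 > Mesa Fields/first 27 > Mesa Fields/second 22 > Ridge Plot/first 18 > Delta Co-op/first 17 > North Farm/first 15 > Ridge Plot/second 12 > Delta Co-op/second 10 > North Farm/second 4 > Orchard Row/second 2.
Fill Orchard Row first block (40 at 29) — 105 left.
Mesa Fields first at 27: fill all 30 — 75 left.
Mesa Fields second at 22: fill all 15 — 60 left.
Ridge Plot first at 18: fill all 50 — 10 left.
Delta Co-op/first: +10 of 15 at 17; pool empty.
Total = 29×40 + 27×30 + 22×15 + 18×50 + 17×10 = 3370.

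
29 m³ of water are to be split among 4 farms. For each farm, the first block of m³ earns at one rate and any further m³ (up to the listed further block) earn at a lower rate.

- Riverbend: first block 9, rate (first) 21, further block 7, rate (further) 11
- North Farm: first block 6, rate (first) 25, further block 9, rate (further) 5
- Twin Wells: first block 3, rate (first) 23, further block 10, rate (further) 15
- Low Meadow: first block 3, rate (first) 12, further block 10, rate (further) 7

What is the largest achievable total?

Order all 8 blocks by rate: North Farm/T1 25 > Twin Wells/T1 23 > Riverbend/T1 21 > Twin Wells/T2 15 > Low Meadow/T1 12 > Riverbend/T2 11 > Low Meadow/T2 7 > North Farm/T2 5.
North Farm/T1 (25): +6 → 23 left.
Fill Twin Wells T1 block (3 at 23) → 20 left.
Riverbend T1 at 21: fill all 9 → 11 left.
Twin Wells T2 at 15: fill all 10 → 1 left.
1 remain; put them into Low Meadow T1 at 12.
Total = 25×6 + 23×3 + 21×9 + 15×10 + 12×1 = 570.

570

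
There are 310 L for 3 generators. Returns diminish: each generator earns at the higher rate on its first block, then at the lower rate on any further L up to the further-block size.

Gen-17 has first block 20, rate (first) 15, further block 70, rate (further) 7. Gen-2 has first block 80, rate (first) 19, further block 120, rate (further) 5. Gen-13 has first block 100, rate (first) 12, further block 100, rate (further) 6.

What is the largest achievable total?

Rank every tier by rate: Gen-2/first 19 > Gen-17/first 15 > Gen-13/first 12 > Gen-17/second 7 > Gen-13/second 6 > Gen-2/second 5.
Gen-2/first (19): +80 — 230 left.
Gen-17 first at 15: fill all 20 — 210 left.
Gen-13/first (12): +100 — 110 left.
Fill Gen-17 second block (70 at 7) — 40 left.
40 remain; put them into Gen-13 second at 6.
Total = 19×80 + 15×20 + 12×100 + 7×70 + 6×40 = 3750.

3750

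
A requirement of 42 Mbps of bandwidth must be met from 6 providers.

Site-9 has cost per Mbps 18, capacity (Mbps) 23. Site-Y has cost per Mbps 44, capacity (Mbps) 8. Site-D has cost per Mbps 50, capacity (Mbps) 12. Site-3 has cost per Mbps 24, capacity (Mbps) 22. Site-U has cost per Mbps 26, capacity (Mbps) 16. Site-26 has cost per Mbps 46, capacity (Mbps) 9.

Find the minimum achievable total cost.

870

Fill from the cheapest provider first.
Site-9 at 18: take all 23 Mbps ; 19 still needed.
Take 19 from Site-3 at 24 to finish.
Site-U, Site-Y, Site-26, Site-D: unused.
Cost = 23×18 + 19×24 = 870.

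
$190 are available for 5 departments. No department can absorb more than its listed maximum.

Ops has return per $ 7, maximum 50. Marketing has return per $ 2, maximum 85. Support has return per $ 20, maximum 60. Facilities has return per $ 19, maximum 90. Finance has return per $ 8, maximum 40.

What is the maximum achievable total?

Order the departments by return per $: Support 20 > Facilities 19 > Finance 8 > Ops 7 > Marketing 2.
Support: +60 to 60 (cap) — 130 left.
Facilities: +90 to 90 (cap) — 40 left.
Finance: +40 to 40 (cap) — 0 left.
Total = 20×60 + 19×90 + 8×40 = 3230.

3230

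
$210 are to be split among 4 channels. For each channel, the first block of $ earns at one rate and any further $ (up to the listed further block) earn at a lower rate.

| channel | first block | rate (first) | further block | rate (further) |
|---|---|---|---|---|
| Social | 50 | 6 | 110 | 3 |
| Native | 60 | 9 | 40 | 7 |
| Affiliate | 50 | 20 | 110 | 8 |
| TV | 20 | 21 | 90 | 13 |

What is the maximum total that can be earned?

3040

Order all 8 blocks by rate: TV/tier1 21 > Affiliate/tier1 20 > TV/tier2 13 > Native/tier1 9 > Affiliate/tier2 8 > Native/tier2 7 > Social/tier1 6 > Social/tier2 3.
Fill TV tier1 block (20 at 21) ; 190 left.
Affiliate tier1 at 20: fill all 50 ; 140 left.
TV tier2 at 13: fill all 90 ; 50 left.
Native/tier1: +50 of 60 at 9; pool empty.
Total = 21×20 + 20×50 + 13×90 + 9×50 = 3040.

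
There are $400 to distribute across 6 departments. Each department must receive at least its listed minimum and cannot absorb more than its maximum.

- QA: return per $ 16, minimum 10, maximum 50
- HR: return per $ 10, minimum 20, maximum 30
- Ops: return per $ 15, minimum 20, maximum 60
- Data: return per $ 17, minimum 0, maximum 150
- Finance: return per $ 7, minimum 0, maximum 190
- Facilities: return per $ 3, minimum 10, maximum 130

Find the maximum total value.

Meeting every minimum uses 10+20+20+0+0+10 = 60 $, leaving 340.
Highest return per $ first: Data 17 > QA 16 > Ops 15 > HR 10 > Finance 7 > Facilities 3.
Data: +150 to 150 (cap) → 190 left.
QA: +40 to 50 (cap) → 150 left.
Ops: +40 to 60 (cap) → 110 left.
Give HR 10 more to hit its cap of 30 → 100 left.
Only 100 left; Finance takes them to reach 100.
Total = 16×50 + 10×30 + 15×60 + 17×150 + 7×100 + 3×10 = 5280.

5280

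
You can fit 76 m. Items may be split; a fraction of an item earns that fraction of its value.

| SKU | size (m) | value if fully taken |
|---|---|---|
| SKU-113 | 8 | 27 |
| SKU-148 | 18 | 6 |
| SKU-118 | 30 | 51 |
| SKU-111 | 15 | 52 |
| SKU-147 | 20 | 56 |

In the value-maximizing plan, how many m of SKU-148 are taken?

Rank by value-to-size ratio: SKU-111 52/15≈3.47, SKU-113 27/8≈3.38, SKU-147 56/20≈2.8, SKU-118 51/30≈1.7, SKU-148 6/18≈0.333.
All 15 m of SKU-111 fit (value 52) ; 61 remain.
All 8 m of SKU-113 fit (value 27) ; 53 remain.
All 20 m of SKU-147 fit (value 56) ; 33 remain.
All 30 m of SKU-118 fit (value 51) ; 3 remain.
Fill the last 3 m with part of SKU-148: 3/18 of it earns 1.

3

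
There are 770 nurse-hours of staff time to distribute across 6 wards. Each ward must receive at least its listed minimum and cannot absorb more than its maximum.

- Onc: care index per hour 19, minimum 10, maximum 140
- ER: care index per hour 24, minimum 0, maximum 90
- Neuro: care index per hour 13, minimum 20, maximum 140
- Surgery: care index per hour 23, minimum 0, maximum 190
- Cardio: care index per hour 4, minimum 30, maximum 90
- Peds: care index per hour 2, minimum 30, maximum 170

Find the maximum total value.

11610

Meeting every minimum uses 10+0+20+0+30+30 = 90 nurse-hours, leaving 680.
Rank by care index per hour: ER 24 > Surgery 23 > Onc 19 > Neuro 13 > Cardio 4 > Peds 2.
ER: +90 to 90 (cap) → 590 left.
Give Surgery 190 more to hit its cap of 190 → 400 left.
Give Onc 130 more to hit its cap of 140 → 270 left.
Neuro takes 120 more to reach its cap of 140 → 150 left.
Cardio: +60 to 90 (cap) → 90 left.
Peds: +90 (room for 140) → 120. Pool exhausted.
Total = 19×140 + 24×90 + 13×140 + 23×190 + 4×90 + 2×120 = 11610.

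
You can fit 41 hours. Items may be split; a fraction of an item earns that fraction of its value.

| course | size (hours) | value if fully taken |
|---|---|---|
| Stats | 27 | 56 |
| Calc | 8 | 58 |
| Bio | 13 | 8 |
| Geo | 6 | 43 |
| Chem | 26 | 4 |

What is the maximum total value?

Sort by value density: Calc 58/8≈7.25, Geo 43/6≈7.17, Stats 56/27≈2.07, Bio 8/13≈0.615, Chem 4/26≈0.154.
Take all of Calc (8 hours, value 58) → 33 hours left.
Take all of Geo (6 hours, value 43) → 27 hours left.
Stats: take in full, 27 hours for value 56 → 0 left.
Total value = 157.

157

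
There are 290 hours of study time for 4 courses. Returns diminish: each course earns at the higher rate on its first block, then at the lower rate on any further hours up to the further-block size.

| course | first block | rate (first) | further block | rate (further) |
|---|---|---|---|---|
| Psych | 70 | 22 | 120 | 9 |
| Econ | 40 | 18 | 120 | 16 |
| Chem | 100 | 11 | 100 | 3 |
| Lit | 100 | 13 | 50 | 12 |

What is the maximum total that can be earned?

Order all 8 blocks by rate: Psych/T1 22 > Econ/T1 18 > Econ/T2 16 > Lit/T1 13 > Lit/T2 12 > Chem/T1 11 > Psych/T2 9 > Chem/T2 3.
Psych T1 at 22: fill all 70 → 220 left.
Econ/T1 (18): +40 → 180 left.
Econ T2 at 16: fill all 120 → 60 left.
60 remain; put them into Lit T1 at 13.
Total = 22×70 + 18×40 + 16×120 + 13×60 = 4960.

4960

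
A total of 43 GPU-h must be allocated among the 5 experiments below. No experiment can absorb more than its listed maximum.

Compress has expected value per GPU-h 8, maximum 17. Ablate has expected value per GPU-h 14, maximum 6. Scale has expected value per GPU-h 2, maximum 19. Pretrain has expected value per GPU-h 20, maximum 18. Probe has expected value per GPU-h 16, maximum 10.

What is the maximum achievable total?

Order the experiments by expected value per GPU-h: Pretrain 20 > Probe 16 > Ablate 14 > Compress 8 > Scale 2.
Pretrain: +18 to 18 (cap) → 25 left.
Probe: +10 to 10 (cap) → 15 left.
Give Ablate 6 to hit its cap of 6 → 9 left.
Compress has room for 17 but only 9 remain, so it gets 9.
Total = 8×9 + 14×6 + 20×18 + 16×10 = 676.

676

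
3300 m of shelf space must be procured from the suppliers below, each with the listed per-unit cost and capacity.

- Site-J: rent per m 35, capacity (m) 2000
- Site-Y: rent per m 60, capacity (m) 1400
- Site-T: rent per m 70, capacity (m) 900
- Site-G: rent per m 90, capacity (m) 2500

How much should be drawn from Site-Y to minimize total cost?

1300

Fill from the cheapest supplier first.
Site-J at 35: take all 2000 m — 1300 still needed.
Take 1300 from Site-Y at 60 to finish.
Site-T, Site-G: unused.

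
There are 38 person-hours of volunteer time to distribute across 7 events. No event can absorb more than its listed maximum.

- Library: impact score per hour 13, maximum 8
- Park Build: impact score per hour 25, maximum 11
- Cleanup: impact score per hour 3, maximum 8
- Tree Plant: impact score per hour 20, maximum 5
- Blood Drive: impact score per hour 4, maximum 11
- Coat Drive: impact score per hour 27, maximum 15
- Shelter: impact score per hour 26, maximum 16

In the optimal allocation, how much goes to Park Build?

7

Order the events by impact score per hour: Coat Drive 27 > Shelter 26 > Park Build 25 > Tree Plant 20 > Library 13 > Blood Drive 4 > Cleanup 3.
Coat Drive: +15 to 15 (cap) ; 23 left.
Shelter: +16 to 16 (cap) ; 7 left.
Park Build has room for 11 but only 7 remain, so it gets 7.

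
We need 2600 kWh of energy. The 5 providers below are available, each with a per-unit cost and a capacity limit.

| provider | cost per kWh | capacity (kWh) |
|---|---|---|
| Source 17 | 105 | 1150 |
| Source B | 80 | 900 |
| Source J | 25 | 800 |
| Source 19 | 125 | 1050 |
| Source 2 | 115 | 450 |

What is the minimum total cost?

Cheapest first:
Source J at 25: take all 800 kWh → 1800 still needed.
Source B (80): use full 900 → 900 kWh to go.
Take 900 from Source 17 at 105 to finish.
Source 2, Source 19: unused.
Cost = 800×25 + 900×80 + 900×105 = 186500.

186500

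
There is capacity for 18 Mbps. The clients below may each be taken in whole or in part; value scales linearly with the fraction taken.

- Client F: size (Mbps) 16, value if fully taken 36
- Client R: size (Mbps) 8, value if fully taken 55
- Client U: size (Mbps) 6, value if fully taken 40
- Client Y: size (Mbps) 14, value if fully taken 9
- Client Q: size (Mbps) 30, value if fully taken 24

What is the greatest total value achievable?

Rank by value-to-size ratio: Client R 55/8≈6.88, Client U 40/6≈6.67, Client F 36/16≈2.25, Client Q 24/30≈0.8, Client Y 9/14≈0.643.
Client R: take in full, 8 Mbps for value 55 → 10 left.
All 6 Mbps of Client U fit (value 40) → 4 remain.
Fill the last 4 Mbps with part of Client F: 4/16 of it earns 9.
Total value = 104.

104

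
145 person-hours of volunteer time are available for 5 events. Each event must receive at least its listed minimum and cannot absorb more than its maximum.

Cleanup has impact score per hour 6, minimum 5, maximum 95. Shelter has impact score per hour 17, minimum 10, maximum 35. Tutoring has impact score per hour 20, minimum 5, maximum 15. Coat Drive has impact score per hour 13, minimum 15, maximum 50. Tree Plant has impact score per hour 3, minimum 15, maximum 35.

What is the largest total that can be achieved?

Meeting every minimum uses 5+10+5+15+15 = 50 person-hours, leaving 95.
Highest impact score per hour first: Tutoring 20 > Shelter 17 > Coat Drive 13 > Cleanup 6 > Tree Plant 3.
Tutoring takes 10 more to reach its cap of 15 — 85 left.
Give Shelter 25 more to hit its cap of 35 — 60 left.
Coat Drive: +35 to 50 (cap) — 25 left.
Only 25 left; Cleanup takes them to reach 30.
Total = 6×30 + 17×35 + 20×15 + 13×50 + 3×15 = 1770.

1770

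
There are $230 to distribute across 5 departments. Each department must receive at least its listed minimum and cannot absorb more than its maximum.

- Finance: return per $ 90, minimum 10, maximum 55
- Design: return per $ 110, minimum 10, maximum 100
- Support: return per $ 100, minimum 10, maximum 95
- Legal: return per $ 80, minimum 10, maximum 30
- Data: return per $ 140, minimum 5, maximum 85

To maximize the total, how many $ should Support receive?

25

Meeting every minimum uses 10+10+10+10+5 = 45 $, leaving 185.
Order the departments by return per $: Data 140 > Design 110 > Support 100 > Finance 90 > Legal 80.
Data takes 80 more to reach its cap of 85 ; 105 left.
Design takes 90 more to reach its cap of 100 ; 15 left.
Only 15 left; Support takes them to reach 25.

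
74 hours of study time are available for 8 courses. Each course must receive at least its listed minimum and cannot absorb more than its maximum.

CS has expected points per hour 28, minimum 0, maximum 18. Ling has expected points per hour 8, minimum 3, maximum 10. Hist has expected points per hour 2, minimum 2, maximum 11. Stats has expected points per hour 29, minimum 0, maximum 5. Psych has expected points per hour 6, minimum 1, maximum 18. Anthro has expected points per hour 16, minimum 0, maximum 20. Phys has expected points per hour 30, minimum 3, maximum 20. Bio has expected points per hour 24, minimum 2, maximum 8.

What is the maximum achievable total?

1747

Meeting every minimum uses 0+3+2+0+1+0+3+2 = 11 hours, leaving 63.
Rank by expected points per hour: Phys 30 > Stats 29 > CS 28 > Bio 24 > Anthro 16 > Ling 8 > Psych 6 > Hist 2.
Phys takes 17 more to reach its cap of 20 ; 46 left.
Stats takes 5 more to reach its cap of 5 ; 41 left.
Give CS 18 more to hit its cap of 18 ; 23 left.
Bio takes 6 more to reach its cap of 8 ; 17 left.
Anthro has room for 20 more but only 17 remain, so it gets 17.
Total = 28×18 + 8×3 + 2×2 + 29×5 + 6×1 + 16×17 + 30×20 + 24×8 = 1747.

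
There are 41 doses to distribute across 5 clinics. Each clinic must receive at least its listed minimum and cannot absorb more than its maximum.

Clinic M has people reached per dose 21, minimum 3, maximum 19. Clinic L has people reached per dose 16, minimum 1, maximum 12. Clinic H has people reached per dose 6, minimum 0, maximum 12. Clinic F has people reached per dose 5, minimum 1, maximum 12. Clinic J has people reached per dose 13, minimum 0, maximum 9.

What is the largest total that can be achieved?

713

Meeting every minimum uses 3+1+0+1+0 = 5 doses, leaving 36.
Rank by people reached per dose: Clinic M 21 > Clinic L 16 > Clinic J 13 > Clinic H 6 > Clinic F 5.
Clinic M takes 16 more to reach its cap of 19 ; 20 left.
Give Clinic L 11 more to hit its cap of 12 ; 9 left.
Clinic J takes 9 more to reach its cap of 9 ; 0 left.
Total = 21×19 + 16×12 + 5×1 + 13×9 = 713.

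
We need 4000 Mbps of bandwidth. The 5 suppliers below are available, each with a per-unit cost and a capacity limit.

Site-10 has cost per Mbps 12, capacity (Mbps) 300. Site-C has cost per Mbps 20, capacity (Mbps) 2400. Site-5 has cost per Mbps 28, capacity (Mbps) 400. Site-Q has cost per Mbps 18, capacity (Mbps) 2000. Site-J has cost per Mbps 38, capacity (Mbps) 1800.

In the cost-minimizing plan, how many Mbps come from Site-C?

Cheapest first:
Take 300 from Site-10 at 12 — need 3700 more.
Site-Q (18): use full 2000 — 1700 Mbps to go.
Take 1700 from Site-C at 20 to finish.
Site-5, Site-J: unused.

1700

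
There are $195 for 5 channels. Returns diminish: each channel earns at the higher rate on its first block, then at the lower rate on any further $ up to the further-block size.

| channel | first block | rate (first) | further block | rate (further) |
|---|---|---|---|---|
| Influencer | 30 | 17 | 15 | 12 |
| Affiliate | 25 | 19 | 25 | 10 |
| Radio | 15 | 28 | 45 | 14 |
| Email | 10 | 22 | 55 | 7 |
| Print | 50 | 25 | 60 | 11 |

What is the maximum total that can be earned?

3740

Order all 10 blocks by rate: Radio/first 28 > Print/first 25 > Email/first 22 > Affiliate/first 19 > Influencer/first 17 > Radio/second 14 > Influencer/second 12 > Print/second 11 > Affiliate/second 10 > Email/second 7.
Fill Radio first block (15 at 28) ; 180 left.
Print/first (25): +50 ; 130 left.
Fill Email first block (10 at 22) ; 120 left.
Affiliate/first (19): +25 ; 95 left.
Fill Influencer first block (30 at 17) ; 65 left.
Radio/second (14): +45 ; 20 left.
Influencer/second (12): +15 ; 5 left.
Print second at 11: only 5 left, fill 5.
Total = 28×15 + 25×50 + 22×10 + 19×25 + 17×30 + 14×45 + 12×15 + 11×5 = 3740.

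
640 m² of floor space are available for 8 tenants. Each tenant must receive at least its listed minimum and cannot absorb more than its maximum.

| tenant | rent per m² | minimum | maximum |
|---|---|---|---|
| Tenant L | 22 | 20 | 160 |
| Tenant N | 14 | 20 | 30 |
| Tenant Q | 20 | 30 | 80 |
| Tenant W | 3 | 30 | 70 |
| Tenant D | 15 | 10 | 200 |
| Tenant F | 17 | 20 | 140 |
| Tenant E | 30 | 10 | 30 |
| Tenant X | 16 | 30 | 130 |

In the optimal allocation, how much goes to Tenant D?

Meeting every minimum uses 20+20+30+30+10+20+10+30 = 170 m², leaving 470.
Rank by rent per m²: Tenant E 30 > Tenant L 22 > Tenant Q 20 > Tenant F 17 > Tenant X 16 > Tenant D 15 > Tenant N 14 > Tenant W 3.
Give Tenant E 20 more to hit its cap of 30 → 450 left.
Tenant L: +140 to 160 (cap) → 310 left.
Tenant Q: +50 to 80 (cap) → 260 left.
Tenant F: +120 to 140 (cap) → 140 left.
Tenant X takes 100 more to reach its cap of 130 → 40 left.
Tenant D has room for 190 more but only 40 remain, so it gets 50.

50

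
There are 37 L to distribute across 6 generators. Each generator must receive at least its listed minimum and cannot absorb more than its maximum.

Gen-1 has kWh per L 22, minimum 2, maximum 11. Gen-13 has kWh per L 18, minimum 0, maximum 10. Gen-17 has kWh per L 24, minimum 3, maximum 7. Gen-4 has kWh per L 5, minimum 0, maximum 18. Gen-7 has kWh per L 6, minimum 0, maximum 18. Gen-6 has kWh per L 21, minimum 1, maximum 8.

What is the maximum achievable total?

764

Meeting every minimum uses 2+0+3+0+0+1 = 6 L, leaving 31.
Order the generators by kWh per L: Gen-17 24 > Gen-1 22 > Gen-6 21 > Gen-13 18 > Gen-7 6 > Gen-4 5.
Gen-17 takes 4 more to reach its cap of 7 → 27 left.
Gen-1 takes 9 more to reach its cap of 11 → 18 left.
Gen-6: +7 to 8 (cap) → 11 left.
Give Gen-13 10 more to hit its cap of 10 → 1 left.
Gen-7 has room for 18 more but only 1 remain, so it gets 1.
Total = 22×11 + 18×10 + 24×7 + 6×1 + 21×8 = 764.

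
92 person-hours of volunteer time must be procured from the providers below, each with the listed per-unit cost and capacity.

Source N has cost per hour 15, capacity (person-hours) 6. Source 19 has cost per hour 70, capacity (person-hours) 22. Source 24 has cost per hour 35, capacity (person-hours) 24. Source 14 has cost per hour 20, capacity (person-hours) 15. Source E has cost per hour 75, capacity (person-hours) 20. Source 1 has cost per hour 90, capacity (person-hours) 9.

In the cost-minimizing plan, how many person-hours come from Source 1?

Use providers in increasing cost order.
Take 6 from Source N at 15 → need 86 more.
Take 15 from Source 14 at 20 → need 71 more.
Source 24 (35): use full 24 → 47 person-hours to go.
Source 19 (70): use full 22 → 25 person-hours to go.
Source E at 75: take all 20 person-hours → 5 still needed.
Take 5 from Source 1 at 90 to finish.

5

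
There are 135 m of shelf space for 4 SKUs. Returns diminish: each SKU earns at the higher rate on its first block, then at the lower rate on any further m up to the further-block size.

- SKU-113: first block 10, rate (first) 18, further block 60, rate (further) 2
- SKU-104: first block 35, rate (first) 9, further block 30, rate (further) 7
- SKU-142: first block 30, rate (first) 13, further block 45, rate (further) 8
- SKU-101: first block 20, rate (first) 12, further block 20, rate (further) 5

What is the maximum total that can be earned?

Rank every tier by rate: SKU-113/first 18 > SKU-142/first 13 > SKU-101/first 12 > SKU-104/first 9 > SKU-142/second 8 > SKU-104/second 7 > SKU-101/second 5 > SKU-113/second 2.
Fill SKU-113 first block (10 at 18) → 125 left.
SKU-142 first at 13: fill all 30 → 95 left.
Fill SKU-101 first block (20 at 12) → 75 left.
SKU-104 first at 9: fill all 35 → 40 left.
SKU-142 second at 8: only 40 left, fill 40.
Total = 18×10 + 13×30 + 12×20 + 9×35 + 8×40 = 1445.

1445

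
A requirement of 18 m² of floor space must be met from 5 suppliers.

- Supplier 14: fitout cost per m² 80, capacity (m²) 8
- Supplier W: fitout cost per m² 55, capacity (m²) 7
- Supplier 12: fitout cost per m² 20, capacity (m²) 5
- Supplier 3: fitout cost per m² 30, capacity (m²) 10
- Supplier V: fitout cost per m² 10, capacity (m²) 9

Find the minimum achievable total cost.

Fill from the cheapest supplier first.
Take 9 from Supplier V at 10 ; need 9 more.
Supplier 12 (20): use full 5 ; 4 m² to go.
Supplier 3 at 30: take 4 of its 10 ; requirement met.
Supplier W, Supplier 14: unused.
Cost = 9×10 + 5×20 + 4×30 = 310.

310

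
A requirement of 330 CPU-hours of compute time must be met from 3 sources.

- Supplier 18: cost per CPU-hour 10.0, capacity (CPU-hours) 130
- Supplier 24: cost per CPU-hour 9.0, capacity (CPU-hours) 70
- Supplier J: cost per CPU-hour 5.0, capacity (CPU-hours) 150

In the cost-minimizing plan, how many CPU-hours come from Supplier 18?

110

Cheapest first:
Take 150 from Supplier J at 5.0 → need 180 more.
Supplier 24 (9.0): use full 70 → 110 CPU-hours to go.
Supplier 18 at 10.0: take 110 of its 130 → requirement met.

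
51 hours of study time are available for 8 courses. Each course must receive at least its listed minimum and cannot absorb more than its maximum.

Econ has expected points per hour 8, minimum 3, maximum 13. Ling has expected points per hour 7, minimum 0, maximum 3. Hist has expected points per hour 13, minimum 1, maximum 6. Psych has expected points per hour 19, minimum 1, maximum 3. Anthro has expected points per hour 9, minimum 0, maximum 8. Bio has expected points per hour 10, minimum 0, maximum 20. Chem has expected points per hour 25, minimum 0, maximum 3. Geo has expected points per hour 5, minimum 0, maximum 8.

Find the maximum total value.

570

Meeting every minimum uses 3+0+1+1+0+0+0+0 = 5 hours, leaving 46.
Highest expected points per hour first: Chem 25 > Psych 19 > Hist 13 > Bio 10 > Anthro 9 > Econ 8 > Ling 7 > Geo 5.
Chem takes 3 more to reach its cap of 3 ; 43 left.
Psych: +2 to 3 (cap) ; 41 left.
Hist takes 5 more to reach its cap of 6 ; 36 left.
Bio takes 20 more to reach its cap of 20 ; 16 left.
Give Anthro 8 more to hit its cap of 8 ; 8 left.
Only 8 left; Econ takes them to reach 11.
Total = 8×11 + 13×6 + 19×3 + 9×8 + 10×20 + 25×3 = 570.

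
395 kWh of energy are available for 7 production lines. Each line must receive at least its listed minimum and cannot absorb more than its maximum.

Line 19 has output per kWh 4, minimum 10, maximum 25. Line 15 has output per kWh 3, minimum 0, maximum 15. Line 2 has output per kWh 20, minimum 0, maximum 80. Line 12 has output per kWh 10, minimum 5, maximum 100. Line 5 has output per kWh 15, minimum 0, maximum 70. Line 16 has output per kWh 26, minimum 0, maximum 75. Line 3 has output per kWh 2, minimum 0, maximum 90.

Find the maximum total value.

Meeting every minimum uses 10+0+0+5+0+0+0 = 15 kWh, leaving 380.
Order the production lines by output per kWh: Line 16 26 > Line 2 20 > Line 5 15 > Line 12 10 > Line 19 4 > Line 15 3 > Line 3 2.
Line 16: +75 to 75 (cap) → 305 left.
Line 2 takes 80 more to reach its cap of 80 → 225 left.
Give Line 5 70 more to hit its cap of 70 → 155 left.
Line 12 takes 95 more to reach its cap of 100 → 60 left.
Line 19 takes 15 more to reach its cap of 25 → 45 left.
Give Line 15 15 more to hit its cap of 15 → 30 left.
Only 30 left; Line 3 takes them to reach 30.
Total = 4×25 + 3×15 + 20×80 + 10×100 + 15×70 + 26×75 + 2×30 = 5805.

5805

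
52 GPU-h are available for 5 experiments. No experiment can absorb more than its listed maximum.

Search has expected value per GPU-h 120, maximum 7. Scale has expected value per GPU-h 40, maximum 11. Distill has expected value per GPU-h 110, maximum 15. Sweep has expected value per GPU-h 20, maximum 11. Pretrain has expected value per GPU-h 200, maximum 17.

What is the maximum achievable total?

6370

Highest expected value per GPU-h first: Pretrain 200 > Search 120 > Distill 110 > Scale 40 > Sweep 20.
Pretrain: +17 to 17 (cap) ; 35 left.
Search takes 7 to reach its cap of 7 ; 28 left.
Give Distill 15 to hit its cap of 15 ; 13 left.
Give Scale 11 to hit its cap of 11 ; 2 left.
Sweep has room for 11 but only 2 remain, so it gets 2.
Total = 120×7 + 40×11 + 110×15 + 20×2 + 200×17 = 6370.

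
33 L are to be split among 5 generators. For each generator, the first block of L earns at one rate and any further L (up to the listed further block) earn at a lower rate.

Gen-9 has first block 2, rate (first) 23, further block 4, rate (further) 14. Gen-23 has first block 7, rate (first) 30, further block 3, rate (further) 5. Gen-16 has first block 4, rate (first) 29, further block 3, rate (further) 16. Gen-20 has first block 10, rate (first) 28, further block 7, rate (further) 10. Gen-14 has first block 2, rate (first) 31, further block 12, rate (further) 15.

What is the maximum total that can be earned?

Order all 10 blocks by rate: Gen-14/tier1 31 > Gen-23/tier1 30 > Gen-16/tier1 29 > Gen-20/tier1 28 > Gen-9/tier1 23 > Gen-16/tier2 16 > Gen-14/tier2 15 > Gen-9/tier2 14 > Gen-20/tier2 10 > Gen-23/tier2 5.
Fill Gen-14 tier1 block (2 at 31) ; 31 left.
Fill Gen-23 tier1 block (7 at 30) ; 24 left.
Gen-16/tier1 (29): +4 ; 20 left.
Fill Gen-20 tier1 block (10 at 28) ; 10 left.
Fill Gen-9 tier1 block (2 at 23) ; 8 left.
Gen-16/tier2 (16): +3 ; 5 left.
Gen-14 tier2 at 15: only 5 left, fill 5.
Total = 31×2 + 30×7 + 29×4 + 28×10 + 23×2 + 16×3 + 15×5 = 837.

837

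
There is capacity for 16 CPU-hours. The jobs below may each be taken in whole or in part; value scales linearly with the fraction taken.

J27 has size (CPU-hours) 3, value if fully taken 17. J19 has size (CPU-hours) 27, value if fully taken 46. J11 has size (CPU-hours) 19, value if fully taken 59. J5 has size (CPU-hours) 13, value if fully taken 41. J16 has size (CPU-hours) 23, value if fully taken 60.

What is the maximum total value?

58

Sort by value density: J27 17/3≈5.67, J5 41/13≈3.15, J11 59/19≈3.11, J16 60/23≈2.61, J19 46/27≈1.7.
J27: take in full, 3 CPU-hours for value 17 ; 13 left.
All 13 CPU-hours of J5 fit (value 41) ; 0 remain.
Total value = 58.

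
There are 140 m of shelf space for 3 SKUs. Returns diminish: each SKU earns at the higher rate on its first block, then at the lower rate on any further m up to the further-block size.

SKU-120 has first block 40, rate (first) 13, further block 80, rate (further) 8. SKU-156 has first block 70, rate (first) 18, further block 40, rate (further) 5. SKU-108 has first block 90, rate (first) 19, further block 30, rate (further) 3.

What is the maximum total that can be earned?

2610

Rank every tier by rate: SKU-108/tier1 19 > SKU-156/tier1 18 > SKU-120/tier1 13 > SKU-120/tier2 8 > SKU-156/tier2 5 > SKU-108/tier2 3.
SKU-108/tier1 (19): +90 ; 50 left.
SKU-156 tier1 at 18: only 50 left, fill 50.
Total = 19×90 + 18×50 = 2610.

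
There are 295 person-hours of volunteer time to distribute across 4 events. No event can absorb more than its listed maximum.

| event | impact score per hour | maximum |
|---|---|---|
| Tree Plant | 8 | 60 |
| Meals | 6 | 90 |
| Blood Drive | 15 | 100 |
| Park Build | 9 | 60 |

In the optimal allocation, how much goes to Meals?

Highest impact score per hour first: Blood Drive 15 > Park Build 9 > Tree Plant 8 > Meals 6.
Give Blood Drive 100 to hit its cap of 100 — 195 left.
Give Park Build 60 to hit its cap of 60 — 135 left.
Tree Plant takes 60 to reach its cap of 60 — 75 left.
Meals: +75 (room for 90) → 75. Pool exhausted.

75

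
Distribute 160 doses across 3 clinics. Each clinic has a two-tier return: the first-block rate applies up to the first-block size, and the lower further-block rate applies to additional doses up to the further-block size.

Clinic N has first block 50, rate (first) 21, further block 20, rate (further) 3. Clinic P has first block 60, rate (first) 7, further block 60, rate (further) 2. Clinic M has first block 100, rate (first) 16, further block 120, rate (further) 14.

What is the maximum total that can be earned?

Order all 6 blocks by rate: Clinic N/tier1 21 > Clinic M/tier1 16 > Clinic M/tier2 14 > Clinic P/tier1 7 > Clinic N/tier2 3 > Clinic P/tier2 2.
Clinic N tier1 at 21: fill all 50 — 110 left.
Clinic M tier1 at 16: fill all 100 — 10 left.
Clinic M/tier2: +10 of 120 at 14; pool empty.
Total = 21×50 + 16×100 + 14×10 = 2790.

2790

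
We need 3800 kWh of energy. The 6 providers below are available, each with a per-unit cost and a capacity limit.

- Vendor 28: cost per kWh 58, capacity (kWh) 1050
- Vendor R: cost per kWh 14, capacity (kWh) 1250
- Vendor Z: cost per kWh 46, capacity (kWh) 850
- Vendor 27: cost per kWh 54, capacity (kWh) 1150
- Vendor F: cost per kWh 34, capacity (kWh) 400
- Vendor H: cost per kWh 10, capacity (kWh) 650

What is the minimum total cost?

111800

Fill from the cheapest provider first.
Vendor H at 10: take all 650 kWh → 3150 still needed.
Vendor R at 14: take all 1250 kWh → 1900 still needed.
Vendor F (34): use full 400 → 1500 kWh to go.
Vendor Z (46): use full 850 → 650 kWh to go.
Take 650 from Vendor 27 at 54 to finish.
Vendor 28: unused.
Cost = 650×10 + 1250×14 + 400×34 + 850×46 + 650×54 = 111800.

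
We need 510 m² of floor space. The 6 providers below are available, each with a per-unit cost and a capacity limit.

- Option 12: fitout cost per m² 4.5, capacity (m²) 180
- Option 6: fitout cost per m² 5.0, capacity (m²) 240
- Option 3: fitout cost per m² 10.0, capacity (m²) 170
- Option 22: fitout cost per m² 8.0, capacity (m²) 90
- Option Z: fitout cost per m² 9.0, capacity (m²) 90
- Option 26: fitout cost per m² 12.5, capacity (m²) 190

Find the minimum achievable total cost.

2730

Use providers in increasing cost order.
Option 12 at 4.5: take all 180 m² → 330 still needed.
Option 6 at 5.0: take all 240 m² → 90 still needed.
Option 22 at 8.0: take all 90 m² → 0 still needed.
Option Z, Option 3, Option 26: unused.
Cost = 180×4.5 + 240×5.0 + 90×8.0 = 2730.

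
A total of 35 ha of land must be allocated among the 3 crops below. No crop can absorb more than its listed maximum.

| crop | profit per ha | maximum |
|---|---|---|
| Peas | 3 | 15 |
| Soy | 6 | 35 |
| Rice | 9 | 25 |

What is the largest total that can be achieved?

285

Highest profit per ha first: Rice 9 > Soy 6 > Peas 3.
Give Rice 25 to hit its cap of 25 → 10 left.
Soy has room for 35 but only 10 remain, so it gets 10.
Total = 6×10 + 9×25 = 285.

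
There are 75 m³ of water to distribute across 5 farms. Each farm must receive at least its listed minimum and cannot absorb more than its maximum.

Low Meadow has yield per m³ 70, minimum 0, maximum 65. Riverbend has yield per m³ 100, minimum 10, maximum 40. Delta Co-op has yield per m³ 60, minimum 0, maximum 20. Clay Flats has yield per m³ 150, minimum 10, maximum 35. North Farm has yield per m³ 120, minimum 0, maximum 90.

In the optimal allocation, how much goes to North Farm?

Meeting every minimum uses 0+10+0+10+0 = 20 m³, leaving 55.
Order the farms by yield per m³: Clay Flats 150 > North Farm 120 > Riverbend 100 > Low Meadow 70 > Delta Co-op 60.
Give Clay Flats 25 more to hit its cap of 35 → 30 left.
Only 30 left; North Farm takes them to reach 30.

30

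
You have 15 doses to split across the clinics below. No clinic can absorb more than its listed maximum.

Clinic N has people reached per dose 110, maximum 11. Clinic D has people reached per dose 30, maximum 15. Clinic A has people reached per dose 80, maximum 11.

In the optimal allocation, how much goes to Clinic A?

Rank by people reached per dose: Clinic N 110 > Clinic A 80 > Clinic D 30.
Clinic N: +11 to 11 (cap) — 4 left.
Only 4 left; Clinic A takes them to reach 4.

4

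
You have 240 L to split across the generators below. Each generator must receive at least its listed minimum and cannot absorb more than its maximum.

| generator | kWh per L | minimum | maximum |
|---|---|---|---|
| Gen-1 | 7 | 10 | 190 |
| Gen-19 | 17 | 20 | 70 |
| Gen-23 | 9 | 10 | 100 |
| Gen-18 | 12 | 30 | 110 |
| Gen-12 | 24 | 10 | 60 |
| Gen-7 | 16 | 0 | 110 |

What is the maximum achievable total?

Meeting every minimum uses 10+20+10+30+10+0 = 80 L, leaving 160.
Order the generators by kWh per L: Gen-12 24 > Gen-19 17 > Gen-7 16 > Gen-18 12 > Gen-23 9 > Gen-1 7.
Give Gen-12 50 more to hit its cap of 60 → 110 left.
Gen-19 takes 50 more to reach its cap of 70 → 60 left.
Gen-7: +60 (room for 110) → 60. Pool exhausted.
Total = 7×10 + 17×70 + 9×10 + 12×30 + 24×60 + 16×60 = 4110.

4110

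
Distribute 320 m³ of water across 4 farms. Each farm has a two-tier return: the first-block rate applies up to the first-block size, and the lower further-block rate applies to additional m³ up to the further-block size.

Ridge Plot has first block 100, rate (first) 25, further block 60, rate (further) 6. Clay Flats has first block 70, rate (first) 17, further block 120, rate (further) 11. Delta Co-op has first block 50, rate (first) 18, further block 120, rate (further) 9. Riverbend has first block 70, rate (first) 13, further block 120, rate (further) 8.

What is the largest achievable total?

Treat each block as its own option and order by rate: Ridge Plot/first 25 > Delta Co-op/first 18 > Clay Flats/first 17 > Riverbend/first 13 > Clay Flats/second 11 > Delta Co-op/second 9 > Riverbend/second 8 > Ridge Plot/second 6.
Fill Ridge Plot first block (100 at 25) — 220 left.
Delta Co-op/first (18): +50 — 170 left.
Fill Clay Flats first block (70 at 17) — 100 left.
Riverbend/first (13): +70 — 30 left.
30 remain; put them into Clay Flats second at 11.
Total = 25×100 + 18×50 + 17×70 + 13×70 + 11×30 = 5830.

5830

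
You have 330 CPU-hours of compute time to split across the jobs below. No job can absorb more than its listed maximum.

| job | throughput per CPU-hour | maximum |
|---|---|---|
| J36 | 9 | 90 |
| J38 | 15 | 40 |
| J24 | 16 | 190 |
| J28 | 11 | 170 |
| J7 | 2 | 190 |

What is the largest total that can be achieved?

Order the jobs by throughput per CPU-hour: J24 16 > J38 15 > J28 11 > J36 9 > J7 2.
J24: +190 to 190 (cap) — 140 left.
J38: +40 to 40 (cap) — 100 left.
J28: +100 (room for 170) → 100. Pool exhausted.
Total = 15×40 + 16×190 + 11×100 = 4740.

4740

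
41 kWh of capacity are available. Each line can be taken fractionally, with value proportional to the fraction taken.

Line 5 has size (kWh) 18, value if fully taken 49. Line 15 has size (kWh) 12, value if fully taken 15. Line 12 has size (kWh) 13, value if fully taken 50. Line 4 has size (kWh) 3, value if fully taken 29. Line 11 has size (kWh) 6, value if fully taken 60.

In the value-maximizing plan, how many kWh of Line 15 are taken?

Sort by value density: Line 11 60/6≈10, Line 4 29/3≈9.67, Line 12 50/13≈3.85, Line 5 49/18≈2.72, Line 15 15/12≈1.25.
All 6 kWh of Line 11 fit (value 60) → 35 remain.
Take all of Line 4 (3 kWh, value 29) → 32 kWh left.
Line 12: take in full, 13 kWh for value 50 → 19 left.
All 18 kWh of Line 5 fit (value 49) → 1 remain.
Only 1 kWh remain; take 1/12 of Line 15 for value 15×1/12 = 1.25.

1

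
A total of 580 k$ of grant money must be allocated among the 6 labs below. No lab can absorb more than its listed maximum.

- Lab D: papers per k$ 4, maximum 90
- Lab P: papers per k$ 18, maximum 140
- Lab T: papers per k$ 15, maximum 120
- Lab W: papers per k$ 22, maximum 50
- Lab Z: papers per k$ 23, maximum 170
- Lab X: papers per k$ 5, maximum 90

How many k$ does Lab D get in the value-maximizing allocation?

Highest papers per k$ first: Lab Z 23 > Lab W 22 > Lab P 18 > Lab T 15 > Lab X 5 > Lab D 4.
Give Lab Z 170 to hit its cap of 170 ; 410 left.
Lab W: +50 to 50 (cap) ; 360 left.
Lab P: +140 to 140 (cap) ; 220 left.
Give Lab T 120 to hit its cap of 120 ; 100 left.
Give Lab X 90 to hit its cap of 90 ; 10 left.
Only 10 left; Lab D takes them to reach 10.

10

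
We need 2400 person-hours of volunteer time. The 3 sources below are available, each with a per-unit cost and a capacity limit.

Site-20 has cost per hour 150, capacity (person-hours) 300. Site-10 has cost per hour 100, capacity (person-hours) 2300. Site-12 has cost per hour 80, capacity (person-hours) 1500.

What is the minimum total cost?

Cheapest first:
Site-12 (80): use full 1500 — 900 person-hours to go.
Site-10 (100): take the remaining 900 — done.
Site-20: unused.
Cost = 1500×80 + 900×100 = 210000.

210000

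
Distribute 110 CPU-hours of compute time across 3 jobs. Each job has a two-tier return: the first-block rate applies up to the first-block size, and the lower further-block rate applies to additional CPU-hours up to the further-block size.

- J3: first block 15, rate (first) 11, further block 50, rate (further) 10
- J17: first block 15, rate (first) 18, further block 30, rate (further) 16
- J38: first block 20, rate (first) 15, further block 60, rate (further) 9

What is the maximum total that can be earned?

Rank every tier by rate: J17/tier1 18 > J17/tier2 16 > J38/tier1 15 > J3/tier1 11 > J3/tier2 10 > J38/tier2 9.
Fill J17 tier1 block (15 at 18) — 95 left.
J17 tier2 at 16: fill all 30 — 65 left.
Fill J38 tier1 block (20 at 15) — 45 left.
Fill J3 tier1 block (15 at 11) — 30 left.
30 remain; put them into J3 tier2 at 10.
Total = 18×15 + 16×30 + 15×20 + 11×15 + 10×30 = 1515.

1515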